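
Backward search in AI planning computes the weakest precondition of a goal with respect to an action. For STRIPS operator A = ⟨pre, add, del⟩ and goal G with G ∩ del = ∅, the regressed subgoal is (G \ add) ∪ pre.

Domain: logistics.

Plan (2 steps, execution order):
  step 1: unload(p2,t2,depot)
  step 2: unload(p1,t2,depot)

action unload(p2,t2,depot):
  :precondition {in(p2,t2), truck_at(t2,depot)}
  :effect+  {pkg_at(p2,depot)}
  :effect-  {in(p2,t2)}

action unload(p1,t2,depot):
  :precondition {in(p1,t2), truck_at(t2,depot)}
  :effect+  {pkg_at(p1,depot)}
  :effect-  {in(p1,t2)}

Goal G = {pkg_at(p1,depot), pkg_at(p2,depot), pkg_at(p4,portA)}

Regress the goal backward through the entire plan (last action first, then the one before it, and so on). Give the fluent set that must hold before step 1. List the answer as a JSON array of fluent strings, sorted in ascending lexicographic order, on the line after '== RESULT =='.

Work backward from the goal:
  through step 2 (unload(p1,t2,depot)): drop {pkg_at(p1,depot)}, keep {pkg_at(p2,depot), pkg_at(p4,portA)}, require {in(p1,t2), truck_at(t2,depot)}
    → {in(p1,t2), pkg_at(p2,depot), pkg_at(p4,portA), truck_at(t2,depot)}
  through step 1 (unload(p2,t2,depot)): drop {pkg_at(p2,depot)}, keep {in(p1,t2), pkg_at(p4,portA), truck_at(t2,depot)}, require {in(p2,t2), truck_at(t2,depot)}
    → {in(p1,t2), in(p2,t2), pkg_at(p4,portA), truck_at(t2,depot)}

== RESULT ==
["in(p1,t2)", "in(p2,t2)", "pkg_at(p4,portA)", "truck_at(t2,depot)"]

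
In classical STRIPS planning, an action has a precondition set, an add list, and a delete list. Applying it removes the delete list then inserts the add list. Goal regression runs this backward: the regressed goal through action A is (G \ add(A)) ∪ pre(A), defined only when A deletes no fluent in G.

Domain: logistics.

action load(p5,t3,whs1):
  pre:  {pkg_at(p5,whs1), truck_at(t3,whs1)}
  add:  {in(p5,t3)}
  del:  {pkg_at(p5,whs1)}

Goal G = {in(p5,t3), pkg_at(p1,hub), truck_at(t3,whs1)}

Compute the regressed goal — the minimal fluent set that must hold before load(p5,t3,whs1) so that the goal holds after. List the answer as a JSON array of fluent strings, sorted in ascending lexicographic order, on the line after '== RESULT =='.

Compute (G \ add) ∪ pre:
  G ∩ del = {}  (empty — regression defined)
  G \ add = {in(p5,t3), pkg_at(p1,hub), truck_at(t3,whs1)} \ {in(p5,t3)} = {pkg_at(p1,hub), truck_at(t3,whs1)}
  ∪ pre   = {pkg_at(p1,hub), truck_at(t3,whs1)} ∪ {pkg_at(p5,whs1), truck_at(t3,whs1)}
          = {pkg_at(p1,hub), pkg_at(p5,whs1), truck_at(t3,whs1)}

== RESULT ==
["pkg_at(p1,hub)", "pkg_at(p5,whs1)", "truck_at(t3,whs1)"]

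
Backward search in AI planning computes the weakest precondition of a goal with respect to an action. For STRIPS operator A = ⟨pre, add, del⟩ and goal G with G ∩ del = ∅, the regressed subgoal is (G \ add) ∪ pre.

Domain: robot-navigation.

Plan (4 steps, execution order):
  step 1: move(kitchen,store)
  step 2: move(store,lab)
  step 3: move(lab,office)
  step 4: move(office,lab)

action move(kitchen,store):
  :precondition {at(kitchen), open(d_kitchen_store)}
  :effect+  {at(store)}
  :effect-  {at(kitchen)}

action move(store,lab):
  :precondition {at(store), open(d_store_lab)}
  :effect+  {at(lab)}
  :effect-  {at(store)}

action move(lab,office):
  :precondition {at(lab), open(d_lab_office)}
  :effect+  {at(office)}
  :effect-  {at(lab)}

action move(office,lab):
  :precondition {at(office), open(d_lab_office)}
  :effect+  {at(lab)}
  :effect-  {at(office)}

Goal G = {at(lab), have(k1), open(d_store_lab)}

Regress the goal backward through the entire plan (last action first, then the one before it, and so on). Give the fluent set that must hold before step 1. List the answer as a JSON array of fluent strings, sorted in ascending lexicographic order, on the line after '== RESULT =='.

Regress step by step:
  through step 4 (move(office,lab)): drop {at(lab)}, keep {have(k1), open(d_store_lab)}, require {at(office), open(d_lab_office)}
    → {at(office), have(k1), open(d_lab_office), open(d_store_lab)}
  through step 3 (move(lab,office)): drop {at(office)}, keep {have(k1), open(d_lab_office), open(d_store_lab)}, require {at(lab), open(d_lab_office)}
    → {at(lab), have(k1), open(d_lab_office), open(d_store_lab)}
  through step 2 (move(store,lab)): drop {at(lab)}, keep {have(k1), open(d_lab_office), open(d_store_lab)}, require {at(store), open(d_store_lab)}
    → {at(store), have(k1), open(d_lab_office), open(d_store_lab)}
  through step 1 (move(kitchen,store)): drop {at(store)}, keep {have(k1), open(d_lab_office), open(d_store_lab)}, require {at(kitchen), open(d_kitchen_store)}
    → {at(kitchen), have(k1), open(d_kitchen_store), open(d_lab_office), open(d_store_lab)}

== RESULT ==
["at(kitchen)", "have(k1)", "open(d_kitchen_store)", "open(d_lab_office)", "open(d_store_lab)"]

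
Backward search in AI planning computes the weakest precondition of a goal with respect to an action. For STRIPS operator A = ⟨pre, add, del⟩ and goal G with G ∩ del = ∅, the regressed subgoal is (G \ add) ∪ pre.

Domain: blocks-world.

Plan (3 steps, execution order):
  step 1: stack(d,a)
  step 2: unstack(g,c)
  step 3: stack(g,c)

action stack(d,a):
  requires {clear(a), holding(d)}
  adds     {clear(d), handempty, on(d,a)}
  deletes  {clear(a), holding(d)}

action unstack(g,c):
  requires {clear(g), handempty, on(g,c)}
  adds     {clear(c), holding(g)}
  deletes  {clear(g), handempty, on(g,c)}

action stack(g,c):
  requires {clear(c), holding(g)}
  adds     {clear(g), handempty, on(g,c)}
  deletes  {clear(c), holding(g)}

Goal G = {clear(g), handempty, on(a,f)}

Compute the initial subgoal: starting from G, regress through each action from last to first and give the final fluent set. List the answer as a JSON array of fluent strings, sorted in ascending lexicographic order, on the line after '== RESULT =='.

Work backward from the goal:
  through step 3 (stack(g,c)): drop {clear(g), handempty}, keep {on(a,f)}, require {clear(c), holding(g)}
    → {clear(c), holding(g), on(a,f)}
  through step 2 (unstack(g,c)): drop {clear(c), holding(g)}, keep {on(a,f)}, require {clear(g), handempty, on(g,c)}
    → {clear(g), handempty, on(a,f), on(g,c)}
  through step 1 (stack(d,a)): drop {handempty}, keep {clear(g), on(a,f), on(g,c)}, require {clear(a), holding(d)}
    → {clear(a), clear(g), holding(d), on(a,f), on(g,c)}

== RESULT ==
["clear(a)", "clear(g)", "holding(d)", "on(a,f)", "on(g,c)"]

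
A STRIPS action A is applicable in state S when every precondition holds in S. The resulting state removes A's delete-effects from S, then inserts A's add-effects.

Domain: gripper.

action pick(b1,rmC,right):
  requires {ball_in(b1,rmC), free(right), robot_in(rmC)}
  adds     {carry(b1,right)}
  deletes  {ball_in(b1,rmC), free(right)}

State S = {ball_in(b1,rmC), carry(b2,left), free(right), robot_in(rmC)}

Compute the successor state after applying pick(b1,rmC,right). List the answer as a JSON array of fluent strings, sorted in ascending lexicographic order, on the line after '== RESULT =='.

Compute (S \ del) ∪ add:
  pre ⊆ S: {ball_in(b1,rmC), free(right), robot_in(rmC)} ⊆ S  — applicable
  S \ del = {carry(b2,left), robot_in(rmC)}
  ∪ add   = {carry(b1,right), carry(b2,left), robot_in(rmC)}

== RESULT ==
["carry(b1,right)", "carry(b2,left)", "robot_in(rmC)"]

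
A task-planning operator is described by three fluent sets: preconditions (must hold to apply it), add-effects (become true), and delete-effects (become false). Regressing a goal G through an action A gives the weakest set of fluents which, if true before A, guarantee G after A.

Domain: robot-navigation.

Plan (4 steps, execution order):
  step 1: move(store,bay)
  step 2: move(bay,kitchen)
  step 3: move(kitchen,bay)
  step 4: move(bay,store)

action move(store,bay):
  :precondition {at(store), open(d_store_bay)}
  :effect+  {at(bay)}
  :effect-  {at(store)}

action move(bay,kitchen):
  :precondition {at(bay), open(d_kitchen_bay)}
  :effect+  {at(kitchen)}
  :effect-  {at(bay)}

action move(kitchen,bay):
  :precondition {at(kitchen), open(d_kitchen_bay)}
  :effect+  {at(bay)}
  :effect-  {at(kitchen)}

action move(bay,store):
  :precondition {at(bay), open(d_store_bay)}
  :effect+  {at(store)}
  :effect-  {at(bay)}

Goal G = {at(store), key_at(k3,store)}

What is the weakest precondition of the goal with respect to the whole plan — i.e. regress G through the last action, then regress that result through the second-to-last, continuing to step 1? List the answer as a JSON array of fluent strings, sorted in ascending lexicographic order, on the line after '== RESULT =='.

Work backward from the goal:
  through step 4 (move(bay,store)): drop {at(store)}, keep {key_at(k3,store)}, require {at(bay), open(d_store_bay)}
    → {at(bay), key_at(k3,store), open(d_store_bay)}
  through step 3 (move(kitchen,bay)): drop {at(bay)}, keep {key_at(k3,store), open(d_store_bay)}, require {at(kitchen), open(d_kitchen_bay)}
    → {at(kitchen), key_at(k3,store), open(d_kitchen_bay), open(d_store_bay)}
  through step 2 (move(bay,kitchen)): drop {at(kitchen)}, keep {key_at(k3,store), open(d_kitchen_bay), open(d_store_bay)}, require {at(bay), open(d_kitchen_bay)}
    → {at(bay), key_at(k3,store), open(d_kitchen_bay), open(d_store_bay)}
  through step 1 (move(store,bay)): drop {at(bay)}, keep {key_at(k3,store), open(d_kitchen_bay), open(d_store_bay)}, require {at(store), open(d_store_bay)}
    → {at(store), key_at(k3,store), open(d_kitchen_bay), open(d_store_bay)}

== RESULT ==
["at(store)", "key_at(k3,store)", "open(d_kitchen_bay)", "open(d_store_bay)"]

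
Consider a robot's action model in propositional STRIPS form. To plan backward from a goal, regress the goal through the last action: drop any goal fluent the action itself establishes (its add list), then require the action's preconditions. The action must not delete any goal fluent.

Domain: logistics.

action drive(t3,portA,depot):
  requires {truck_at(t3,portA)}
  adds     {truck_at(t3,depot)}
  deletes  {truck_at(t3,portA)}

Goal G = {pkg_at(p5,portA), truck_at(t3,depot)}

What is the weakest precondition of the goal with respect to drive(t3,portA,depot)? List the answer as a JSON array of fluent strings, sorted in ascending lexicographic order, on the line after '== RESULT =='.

Compute (G \ add) ∪ pre:
  G ∩ del = {}  (empty — regression defined)
  G \ add = {pkg_at(p5,portA), truck_at(t3,depot)} \ {truck_at(t3,depot)} = {pkg_at(p5,portA)}
  ∪ pre   = {pkg_at(p5,portA)} ∪ {truck_at(t3,portA)}
          = {pkg_at(p5,portA), truck_at(t3,portA)}

== RESULT ==
["pkg_at(p5,portA)", "truck_at(t3,portA)"]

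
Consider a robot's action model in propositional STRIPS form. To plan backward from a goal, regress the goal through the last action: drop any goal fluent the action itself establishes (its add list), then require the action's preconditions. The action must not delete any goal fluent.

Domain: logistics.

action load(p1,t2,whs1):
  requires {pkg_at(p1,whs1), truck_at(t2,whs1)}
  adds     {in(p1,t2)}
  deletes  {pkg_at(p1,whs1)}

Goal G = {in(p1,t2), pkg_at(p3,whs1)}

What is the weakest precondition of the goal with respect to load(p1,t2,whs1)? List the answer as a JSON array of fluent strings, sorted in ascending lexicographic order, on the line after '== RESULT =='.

Compute (G \ add) ∪ pre:
  G ∩ del = {}  (empty — regression defined)
  G \ add = {in(p1,t2), pkg_at(p3,whs1)} \ {in(p1,t2)} = {pkg_at(p3,whs1)}
  ∪ pre   = {pkg_at(p3,whs1)} ∪ {pkg_at(p1,whs1), truck_at(t2,whs1)}
          = {pkg_at(p1,whs1), pkg_at(p3,whs1), truck_at(t2,whs1)}

== RESULT ==
["pkg_at(p1,whs1)", "pkg_at(p3,whs1)", "truck_at(t2,whs1)"]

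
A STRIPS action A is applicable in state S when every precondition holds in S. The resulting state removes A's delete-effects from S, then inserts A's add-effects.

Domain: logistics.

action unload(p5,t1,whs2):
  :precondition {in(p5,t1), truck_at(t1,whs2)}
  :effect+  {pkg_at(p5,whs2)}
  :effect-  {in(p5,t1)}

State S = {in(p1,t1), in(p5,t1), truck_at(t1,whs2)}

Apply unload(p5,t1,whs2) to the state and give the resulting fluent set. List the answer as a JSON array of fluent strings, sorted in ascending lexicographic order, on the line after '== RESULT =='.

Compute (S \ del) ∪ add:
  pre ⊆ S: {in(p5,t1), truck_at(t1,whs2)} ⊆ S  — applicable
  S \ del = {in(p1,t1), truck_at(t1,whs2)}
  ∪ add   = {in(p1,t1), pkg_at(p5,whs2), truck_at(t1,whs2)}

== RESULT ==
["in(p1,t1)", "pkg_at(p5,whs2)", "truck_at(t1,whs2)"]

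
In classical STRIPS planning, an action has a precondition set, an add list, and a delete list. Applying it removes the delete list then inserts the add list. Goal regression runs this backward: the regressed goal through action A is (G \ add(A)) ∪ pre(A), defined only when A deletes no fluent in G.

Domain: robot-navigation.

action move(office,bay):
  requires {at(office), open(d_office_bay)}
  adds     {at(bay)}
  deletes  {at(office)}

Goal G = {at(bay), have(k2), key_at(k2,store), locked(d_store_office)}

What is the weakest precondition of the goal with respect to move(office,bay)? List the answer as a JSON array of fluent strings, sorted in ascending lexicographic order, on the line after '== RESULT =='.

Compute (G \ add) ∪ pre:
  G ∩ del = {}  (empty — regression defined)
  G \ add = {at(bay), have(k2), key_at(k2,store), locked(d_store_office)} \ {at(bay)} = {have(k2), key_at(k2,store), locked(d_store_office)}
  ∪ pre   = {have(k2), key_at(k2,store), locked(d_store_office)} ∪ {at(office), open(d_office_bay)}
          = {at(office), have(k2), key_at(k2,store), locked(d_store_office), open(d_office_bay)}

== RESULT ==
["at(office)", "have(k2)", "key_at(k2,store)", "locked(d_store_office)", "open(d_office_bay)"]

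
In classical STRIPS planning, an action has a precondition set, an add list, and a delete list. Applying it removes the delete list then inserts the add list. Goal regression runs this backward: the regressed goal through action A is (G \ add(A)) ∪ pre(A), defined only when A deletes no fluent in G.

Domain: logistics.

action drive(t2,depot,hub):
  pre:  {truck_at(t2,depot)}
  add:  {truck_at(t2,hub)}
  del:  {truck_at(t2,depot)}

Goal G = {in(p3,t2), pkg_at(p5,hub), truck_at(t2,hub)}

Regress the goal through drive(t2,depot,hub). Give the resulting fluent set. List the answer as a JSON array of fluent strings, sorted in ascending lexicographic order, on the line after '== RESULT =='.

Compute (G \ add) ∪ pre:
  G ∩ del = {}  (empty — regression defined)
  G \ add = {in(p3,t2), pkg_at(p5,hub), truck_at(t2,hub)} \ {truck_at(t2,hub)} = {in(p3,t2), pkg_at(p5,hub)}
  ∪ pre   = {in(p3,t2), pkg_at(p5,hub)} ∪ {truck_at(t2,depot)}
          = {in(p3,t2), pkg_at(p5,hub), truck_at(t2,depot)}

== RESULT ==
["in(p3,t2)", "pkg_at(p5,hub)", "truck_at(t2,depot)"]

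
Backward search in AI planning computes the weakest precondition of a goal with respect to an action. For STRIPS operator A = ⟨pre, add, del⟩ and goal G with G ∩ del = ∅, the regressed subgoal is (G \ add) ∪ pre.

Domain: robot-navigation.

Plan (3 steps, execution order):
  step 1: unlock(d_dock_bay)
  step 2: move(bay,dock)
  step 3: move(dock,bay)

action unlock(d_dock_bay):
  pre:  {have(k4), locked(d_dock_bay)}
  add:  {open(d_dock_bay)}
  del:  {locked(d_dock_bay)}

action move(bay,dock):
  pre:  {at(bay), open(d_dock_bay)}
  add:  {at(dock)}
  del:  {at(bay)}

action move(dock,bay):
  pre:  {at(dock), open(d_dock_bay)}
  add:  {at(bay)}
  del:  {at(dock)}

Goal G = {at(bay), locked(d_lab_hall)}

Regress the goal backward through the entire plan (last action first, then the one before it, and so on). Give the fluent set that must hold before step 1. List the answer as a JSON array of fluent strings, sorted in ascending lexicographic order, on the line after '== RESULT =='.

Regress step by step:
  through step 3 (move(dock,bay)): drop {at(bay)}, keep {locked(d_lab_hall)}, require {at(dock), open(d_dock_bay)}
    → {at(dock), locked(d_lab_hall), open(d_dock_bay)}
  through step 2 (move(bay,dock)): drop {at(dock)}, keep {locked(d_lab_hall), open(d_dock_bay)}, require {at(bay), open(d_dock_bay)}
    → {at(bay), locked(d_lab_hall), open(d_dock_bay)}
  through step 1 (unlock(d_dock_bay)): drop {open(d_dock_bay)}, keep {at(bay), locked(d_lab_hall)}, require {have(k4), locked(d_dock_bay)}
    → {at(bay), have(k4), locked(d_dock_bay), locked(d_lab_hall)}

== RESULT ==
["at(bay)", "have(k4)", "locked(d_dock_bay)", "locked(d_lab_hall)"]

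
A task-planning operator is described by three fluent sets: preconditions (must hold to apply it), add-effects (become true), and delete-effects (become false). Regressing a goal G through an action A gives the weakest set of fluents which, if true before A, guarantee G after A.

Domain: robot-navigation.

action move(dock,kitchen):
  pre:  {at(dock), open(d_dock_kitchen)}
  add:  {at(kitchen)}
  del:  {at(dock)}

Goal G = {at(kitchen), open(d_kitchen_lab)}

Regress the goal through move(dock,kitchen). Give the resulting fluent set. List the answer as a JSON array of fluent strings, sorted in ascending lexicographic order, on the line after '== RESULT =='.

Regress:
  G ∩ del = {}  (empty — regression defined)
  G \ add = {at(kitchen), open(d_kitchen_lab)} \ {at(kitchen)} = {open(d_kitchen_lab)}
  ∪ pre   = {open(d_kitchen_lab)} ∪ {at(dock), open(d_dock_kitchen)}
          = {at(dock), open(d_dock_kitchen), open(d_kitchen_lab)}

== RESULT ==
["at(dock)", "open(d_dock_kitchen)", "open(d_kitchen_lab)"]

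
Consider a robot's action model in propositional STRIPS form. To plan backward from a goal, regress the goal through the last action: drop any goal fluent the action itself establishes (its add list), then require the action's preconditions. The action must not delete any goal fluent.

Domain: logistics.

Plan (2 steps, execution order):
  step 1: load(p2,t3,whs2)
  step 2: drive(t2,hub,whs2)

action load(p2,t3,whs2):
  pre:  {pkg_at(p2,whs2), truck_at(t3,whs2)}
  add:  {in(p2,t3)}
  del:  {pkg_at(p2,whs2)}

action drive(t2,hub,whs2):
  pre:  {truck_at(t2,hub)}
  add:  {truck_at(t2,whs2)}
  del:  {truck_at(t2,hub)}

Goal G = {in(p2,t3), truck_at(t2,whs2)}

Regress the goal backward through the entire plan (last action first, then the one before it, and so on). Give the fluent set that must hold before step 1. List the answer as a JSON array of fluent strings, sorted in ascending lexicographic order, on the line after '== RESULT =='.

Regress step by step:
  through step 2 (drive(t2,hub,whs2)): drop {truck_at(t2,whs2)}, keep {in(p2,t3)}, require {truck_at(t2,hub)}
    → {in(p2,t3), truck_at(t2,hub)}
  through step 1 (load(p2,t3,whs2)): drop {in(p2,t3)}, keep {truck_at(t2,hub)}, require {pkg_at(p2,whs2), truck_at(t3,whs2)}
    → {pkg_at(p2,whs2), truck_at(t2,hub), truck_at(t3,whs2)}

== RESULT ==
["pkg_at(p2,whs2)", "truck_at(t2,hub)", "truck_at(t3,whs2)"]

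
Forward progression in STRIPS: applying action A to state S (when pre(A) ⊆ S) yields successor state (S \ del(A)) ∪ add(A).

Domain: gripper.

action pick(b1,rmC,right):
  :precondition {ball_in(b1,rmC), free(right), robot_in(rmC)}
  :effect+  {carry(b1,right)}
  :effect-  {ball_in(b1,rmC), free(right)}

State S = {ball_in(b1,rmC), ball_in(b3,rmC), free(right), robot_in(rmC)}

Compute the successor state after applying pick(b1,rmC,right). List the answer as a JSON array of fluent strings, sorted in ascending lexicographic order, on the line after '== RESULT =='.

Compute (S \ del) ∪ add:
  pre ⊆ S: {ball_in(b1,rmC), free(right), robot_in(rmC)} ⊆ S  — applicable
  S \ del = {ball_in(b3,rmC), robot_in(rmC)}
  ∪ add   = {ball_in(b3,rmC), carry(b1,right), robot_in(rmC)}

== RESULT ==
["ball_in(b3,rmC)", "carry(b1,right)", "robot_in(rmC)"]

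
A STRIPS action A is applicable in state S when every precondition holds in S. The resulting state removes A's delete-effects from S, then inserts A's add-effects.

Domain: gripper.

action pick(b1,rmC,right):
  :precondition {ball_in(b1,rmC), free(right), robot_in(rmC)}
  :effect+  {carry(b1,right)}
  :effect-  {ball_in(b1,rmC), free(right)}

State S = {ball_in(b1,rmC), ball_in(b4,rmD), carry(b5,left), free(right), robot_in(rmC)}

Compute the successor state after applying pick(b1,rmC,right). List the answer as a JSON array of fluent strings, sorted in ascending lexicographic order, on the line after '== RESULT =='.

Progress:
  pre ⊆ S: {ball_in(b1,rmC), free(right), robot_in(rmC)} ⊆ S  — applicable
  S \ del = {ball_in(b4,rmD), carry(b5,left), robot_in(rmC)}
  ∪ add   = {ball_in(b4,rmD), carry(b1,right), carry(b5,left), robot_in(rmC)}

== RESULT ==
["ball_in(b4,rmD)", "carry(b1,right)", "carry(b5,left)", "robot_in(rmC)"]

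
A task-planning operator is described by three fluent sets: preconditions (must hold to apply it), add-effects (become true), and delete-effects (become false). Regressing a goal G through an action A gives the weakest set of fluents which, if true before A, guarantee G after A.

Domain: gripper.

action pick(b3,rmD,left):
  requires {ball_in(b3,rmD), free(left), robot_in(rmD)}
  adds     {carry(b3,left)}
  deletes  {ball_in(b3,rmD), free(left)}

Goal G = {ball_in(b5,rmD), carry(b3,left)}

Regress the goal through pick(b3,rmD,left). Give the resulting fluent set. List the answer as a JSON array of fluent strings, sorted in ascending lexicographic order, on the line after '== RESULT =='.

Regress:
  G ∩ del = {}  (empty — regression defined)
  G \ add = {ball_in(b5,rmD), carry(b3,left)} \ {carry(b3,left)} = {ball_in(b5,rmD)}
  ∪ pre   = {ball_in(b5,rmD)} ∪ {ball_in(b3,rmD), free(left), robot_in(rmD)}
          = {ball_in(b3,rmD), ball_in(b5,rmD), free(left), robot_in(rmD)}

== RESULT ==
["ball_in(b3,rmD)", "ball_in(b5,rmD)", "free(left)", "robot_in(rmD)"]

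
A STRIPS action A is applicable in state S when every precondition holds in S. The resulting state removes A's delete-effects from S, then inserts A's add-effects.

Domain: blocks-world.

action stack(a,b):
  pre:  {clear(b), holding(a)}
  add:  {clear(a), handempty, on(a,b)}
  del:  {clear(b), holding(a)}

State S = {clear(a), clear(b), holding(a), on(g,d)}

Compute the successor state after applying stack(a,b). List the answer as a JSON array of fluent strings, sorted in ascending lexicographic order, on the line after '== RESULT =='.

Progress:
  pre ⊆ S: {clear(b), holding(a)} ⊆ S  — applicable
  S \ del = {clear(a), on(g,d)}
  ∪ add   = {clear(a), handempty, on(a,b), on(g,d)}

== RESULT ==
["clear(a)", "handempty", "on(a,b)", "on(g,d)"]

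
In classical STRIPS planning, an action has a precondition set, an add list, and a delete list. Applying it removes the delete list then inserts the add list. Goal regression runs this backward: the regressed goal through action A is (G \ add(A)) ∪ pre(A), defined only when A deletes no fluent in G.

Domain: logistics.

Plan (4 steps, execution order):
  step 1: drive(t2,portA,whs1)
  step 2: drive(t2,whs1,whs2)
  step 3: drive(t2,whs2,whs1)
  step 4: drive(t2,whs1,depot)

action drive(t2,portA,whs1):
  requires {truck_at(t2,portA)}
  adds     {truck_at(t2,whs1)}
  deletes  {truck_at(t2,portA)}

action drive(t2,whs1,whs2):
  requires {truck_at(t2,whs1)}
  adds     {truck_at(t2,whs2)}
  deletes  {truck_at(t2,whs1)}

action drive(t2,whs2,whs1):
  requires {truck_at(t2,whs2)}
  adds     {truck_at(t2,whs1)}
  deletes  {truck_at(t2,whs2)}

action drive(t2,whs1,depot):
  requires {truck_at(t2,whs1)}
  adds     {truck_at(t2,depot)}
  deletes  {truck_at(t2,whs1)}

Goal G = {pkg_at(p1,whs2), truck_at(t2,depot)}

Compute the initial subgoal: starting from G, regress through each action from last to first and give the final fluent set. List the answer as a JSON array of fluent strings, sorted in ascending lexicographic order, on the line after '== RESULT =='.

Work backward from the goal:
  through step 4 (drive(t2,whs1,depot)): drop {truck_at(t2,depot)}, keep {pkg_at(p1,whs2)}, require {truck_at(t2,whs1)}
    → {pkg_at(p1,whs2), truck_at(t2,whs1)}
  through step 3 (drive(t2,whs2,whs1)): drop {truck_at(t2,whs1)}, keep {pkg_at(p1,whs2)}, require {truck_at(t2,whs2)}
    → {pkg_at(p1,whs2), truck_at(t2,whs2)}
  through step 2 (drive(t2,whs1,whs2)): drop {truck_at(t2,whs2)}, keep {pkg_at(p1,whs2)}, require {truck_at(t2,whs1)}
    → {pkg_at(p1,whs2), truck_at(t2,whs1)}
  through step 1 (drive(t2,portA,whs1)): drop {truck_at(t2,whs1)}, keep {pkg_at(p1,whs2)}, require {truck_at(t2,portA)}
    → {pkg_at(p1,whs2), truck_at(t2,portA)}

== RESULT ==
["pkg_at(p1,whs2)", "truck_at(t2,portA)"]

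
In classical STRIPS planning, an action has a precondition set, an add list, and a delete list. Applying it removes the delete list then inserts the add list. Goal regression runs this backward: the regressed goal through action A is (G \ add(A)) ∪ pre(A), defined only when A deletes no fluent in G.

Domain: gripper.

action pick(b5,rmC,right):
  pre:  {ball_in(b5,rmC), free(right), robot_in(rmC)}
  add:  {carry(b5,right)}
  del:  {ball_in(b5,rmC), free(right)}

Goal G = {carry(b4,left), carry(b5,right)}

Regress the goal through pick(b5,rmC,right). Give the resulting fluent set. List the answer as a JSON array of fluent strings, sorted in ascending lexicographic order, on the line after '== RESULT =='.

Regress:
  G ∩ del = {}  (empty — regression defined)
  G \ add = {carry(b4,left), carry(b5,right)} \ {carry(b5,right)} = {carry(b4,left)}
  ∪ pre   = {carry(b4,left)} ∪ {ball_in(b5,rmC), free(right), robot_in(rmC)}
          = {ball_in(b5,rmC), carry(b4,left), free(right), robot_in(rmC)}

== RESULT ==
["ball_in(b5,rmC)", "carry(b4,left)", "free(right)", "robot_in(rmC)"]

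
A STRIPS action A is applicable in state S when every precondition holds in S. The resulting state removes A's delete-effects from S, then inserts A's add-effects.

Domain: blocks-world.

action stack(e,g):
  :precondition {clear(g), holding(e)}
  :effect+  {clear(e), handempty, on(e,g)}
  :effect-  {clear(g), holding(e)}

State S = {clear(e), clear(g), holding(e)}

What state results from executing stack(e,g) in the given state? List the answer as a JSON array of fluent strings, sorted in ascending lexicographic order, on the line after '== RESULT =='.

Compute (S \ del) ∪ add:
  pre ⊆ S: {clear(g), holding(e)} ⊆ S  — applicable
  S \ del = {clear(e)}
  ∪ add   = {clear(e), handempty, on(e,g)}

== RESULT ==
["clear(e)", "handempty", "on(e,g)"]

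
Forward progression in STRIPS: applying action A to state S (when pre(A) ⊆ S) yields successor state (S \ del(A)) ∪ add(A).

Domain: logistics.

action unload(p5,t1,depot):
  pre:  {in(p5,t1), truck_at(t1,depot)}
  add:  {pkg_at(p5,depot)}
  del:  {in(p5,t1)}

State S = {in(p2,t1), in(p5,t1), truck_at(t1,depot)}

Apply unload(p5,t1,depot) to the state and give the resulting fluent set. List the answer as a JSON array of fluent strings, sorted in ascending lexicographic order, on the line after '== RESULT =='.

Progress:
  pre ⊆ S: {in(p5,t1), truck_at(t1,depot)} ⊆ S  — applicable
  S \ del = {in(p2,t1), truck_at(t1,depot)}
  ∪ add   = {in(p2,t1), pkg_at(p5,depot), truck_at(t1,depot)}

== RESULT ==
["in(p2,t1)", "pkg_at(p5,depot)", "truck_at(t1,depot)"]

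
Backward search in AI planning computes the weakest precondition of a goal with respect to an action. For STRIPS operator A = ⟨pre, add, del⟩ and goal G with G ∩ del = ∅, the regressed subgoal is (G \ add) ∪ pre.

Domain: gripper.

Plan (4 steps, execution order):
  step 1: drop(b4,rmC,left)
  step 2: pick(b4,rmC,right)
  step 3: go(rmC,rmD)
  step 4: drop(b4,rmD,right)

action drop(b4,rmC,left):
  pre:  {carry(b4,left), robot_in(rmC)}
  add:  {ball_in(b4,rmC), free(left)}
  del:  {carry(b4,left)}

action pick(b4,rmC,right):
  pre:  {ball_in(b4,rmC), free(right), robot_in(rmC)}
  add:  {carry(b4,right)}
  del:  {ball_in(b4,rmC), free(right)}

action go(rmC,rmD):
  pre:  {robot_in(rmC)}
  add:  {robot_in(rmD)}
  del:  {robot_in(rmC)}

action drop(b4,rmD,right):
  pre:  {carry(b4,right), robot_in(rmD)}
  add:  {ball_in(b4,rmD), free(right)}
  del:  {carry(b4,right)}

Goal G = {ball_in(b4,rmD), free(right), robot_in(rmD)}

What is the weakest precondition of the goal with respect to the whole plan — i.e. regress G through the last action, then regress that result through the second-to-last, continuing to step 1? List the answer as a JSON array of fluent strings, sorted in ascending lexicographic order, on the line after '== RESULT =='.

Work backward from the goal:
  through step 4 (drop(b4,rmD,right)): drop {ball_in(b4,rmD), free(right)}, keep {robot_in(rmD)}, require {carry(b4,right), robot_in(rmD)}
    → {carry(b4,right), robot_in(rmD)}
  through step 3 (go(rmC,rmD)): drop {robot_in(rmD)}, keep {carry(b4,right)}, require {robot_in(rmC)}
    → {carry(b4,right), robot_in(rmC)}
  through step 2 (pick(b4,rmC,right)): drop {carry(b4,right)}, keep {robot_in(rmC)}, require {ball_in(b4,rmC), free(right), robot_in(rmC)}
    → {ball_in(b4,rmC), free(right), robot_in(rmC)}
  through step 1 (drop(b4,rmC,left)): drop {ball_in(b4,rmC)}, keep {free(right), robot_in(rmC)}, require {carry(b4,left), robot_in(rmC)}
    → {carry(b4,left), free(right), robot_in(rmC)}

== RESULT ==
["carry(b4,left)", "free(right)", "robot_in(rmC)"]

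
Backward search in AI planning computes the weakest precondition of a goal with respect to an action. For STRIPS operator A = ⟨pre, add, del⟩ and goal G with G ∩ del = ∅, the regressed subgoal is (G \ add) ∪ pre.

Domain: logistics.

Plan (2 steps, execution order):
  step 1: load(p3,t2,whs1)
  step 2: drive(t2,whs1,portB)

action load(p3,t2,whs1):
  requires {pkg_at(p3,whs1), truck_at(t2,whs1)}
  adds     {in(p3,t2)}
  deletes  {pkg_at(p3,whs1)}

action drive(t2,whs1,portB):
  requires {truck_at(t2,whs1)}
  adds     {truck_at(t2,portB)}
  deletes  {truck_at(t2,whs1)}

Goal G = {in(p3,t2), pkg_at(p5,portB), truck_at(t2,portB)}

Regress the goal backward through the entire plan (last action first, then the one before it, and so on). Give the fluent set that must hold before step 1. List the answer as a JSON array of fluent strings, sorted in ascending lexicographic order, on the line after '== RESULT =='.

Regress step by step:
  through step 2 (drive(t2,whs1,portB)): drop {truck_at(t2,portB)}, keep {in(p3,t2), pkg_at(p5,portB)}, require {truck_at(t2,whs1)}
    → {in(p3,t2), pkg_at(p5,portB), truck_at(t2,whs1)}
  through step 1 (load(p3,t2,whs1)): drop {in(p3,t2)}, keep {pkg_at(p5,portB), truck_at(t2,whs1)}, require {pkg_at(p3,whs1), truck_at(t2,whs1)}
    → {pkg_at(p3,whs1), pkg_at(p5,portB), truck_at(t2,whs1)}

== RESULT ==
["pkg_at(p3,whs1)", "pkg_at(p5,portB)", "truck_at(t2,whs1)"]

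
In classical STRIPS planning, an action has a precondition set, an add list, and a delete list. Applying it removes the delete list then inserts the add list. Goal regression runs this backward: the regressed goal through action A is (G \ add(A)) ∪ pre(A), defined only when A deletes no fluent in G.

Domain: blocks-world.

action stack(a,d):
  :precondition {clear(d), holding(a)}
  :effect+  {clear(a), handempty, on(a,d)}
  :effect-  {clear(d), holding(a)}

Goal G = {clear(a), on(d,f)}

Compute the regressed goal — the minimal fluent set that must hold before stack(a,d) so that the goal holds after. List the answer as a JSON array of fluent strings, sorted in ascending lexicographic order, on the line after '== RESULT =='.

Regress:
  G ∩ del = {}  (empty — regression defined)
  G \ add = {clear(a), on(d,f)} \ {clear(a), handempty, on(a,d)} = {on(d,f)}
  ∪ pre   = {on(d,f)} ∪ {clear(d), holding(a)}
          = {clear(d), holding(a), on(d,f)}

== RESULT ==
["clear(d)", "holding(a)", "on(d,f)"]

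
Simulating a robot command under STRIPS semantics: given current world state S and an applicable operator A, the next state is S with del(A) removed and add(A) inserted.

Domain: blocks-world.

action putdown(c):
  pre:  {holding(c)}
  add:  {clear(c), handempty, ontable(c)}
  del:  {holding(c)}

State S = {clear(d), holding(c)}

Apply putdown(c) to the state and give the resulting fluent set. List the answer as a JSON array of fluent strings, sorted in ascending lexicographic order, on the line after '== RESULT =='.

Progress:
  pre ⊆ S: {holding(c)} ⊆ S  — applicable
  S \ del = {clear(d)}
  ∪ add   = {clear(c), clear(d), handempty, ontable(c)}

== RESULT ==
["clear(c)", "clear(d)", "handempty", "ontable(c)"]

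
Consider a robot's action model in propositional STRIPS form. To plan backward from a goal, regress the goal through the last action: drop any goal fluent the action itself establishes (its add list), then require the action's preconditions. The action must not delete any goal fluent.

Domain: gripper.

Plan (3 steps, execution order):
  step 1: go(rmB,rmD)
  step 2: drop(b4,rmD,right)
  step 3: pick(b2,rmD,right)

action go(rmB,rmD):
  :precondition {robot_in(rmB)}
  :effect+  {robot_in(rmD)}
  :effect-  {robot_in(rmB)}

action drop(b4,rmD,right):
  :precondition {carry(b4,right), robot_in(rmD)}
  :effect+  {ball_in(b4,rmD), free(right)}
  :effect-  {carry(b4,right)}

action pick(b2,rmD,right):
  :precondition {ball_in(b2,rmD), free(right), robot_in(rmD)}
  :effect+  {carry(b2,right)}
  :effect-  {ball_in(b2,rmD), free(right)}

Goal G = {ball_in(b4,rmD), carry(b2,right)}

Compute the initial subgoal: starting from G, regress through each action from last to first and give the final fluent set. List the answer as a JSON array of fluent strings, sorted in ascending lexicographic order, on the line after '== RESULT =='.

Regress step by step:
  through step 3 (pick(b2,rmD,right)): drop {carry(b2,right)}, keep {ball_in(b4,rmD)}, require {ball_in(b2,rmD), free(right), robot_in(rmD)}
    → {ball_in(b2,rmD), ball_in(b4,rmD), free(right), robot_in(rmD)}
  through step 2 (drop(b4,rmD,right)): drop {ball_in(b4,rmD), free(right)}, keep {ball_in(b2,rmD), robot_in(rmD)}, require {carry(b4,right), robot_in(rmD)}
    → {ball_in(b2,rmD), carry(b4,right), robot_in(rmD)}
  through step 1 (go(rmB,rmD)): drop {robot_in(rmD)}, keep {ball_in(b2,rmD), carry(b4,right)}, require {robot_in(rmB)}
    → {ball_in(b2,rmD), carry(b4,right), robot_in(rmB)}

== RESULT ==
["ball_in(b2,rmD)", "carry(b4,right)", "robot_in(rmB)"]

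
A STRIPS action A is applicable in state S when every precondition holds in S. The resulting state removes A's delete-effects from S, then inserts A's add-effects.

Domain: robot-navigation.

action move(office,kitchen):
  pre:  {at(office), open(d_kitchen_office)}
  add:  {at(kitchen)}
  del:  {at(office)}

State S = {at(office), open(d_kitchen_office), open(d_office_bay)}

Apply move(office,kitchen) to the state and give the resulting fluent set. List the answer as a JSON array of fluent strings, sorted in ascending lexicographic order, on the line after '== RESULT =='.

Progress:
  pre ⊆ S: {at(office), open(d_kitchen_office)} ⊆ S  — applicable
  S \ del = {open(d_kitchen_office), open(d_office_bay)}
  ∪ add   = {at(kitchen), open(d_kitchen_office), open(d_office_bay)}

== RESULT ==
["at(kitchen)", "open(d_kitchen_office)", "open(d_office_bay)"]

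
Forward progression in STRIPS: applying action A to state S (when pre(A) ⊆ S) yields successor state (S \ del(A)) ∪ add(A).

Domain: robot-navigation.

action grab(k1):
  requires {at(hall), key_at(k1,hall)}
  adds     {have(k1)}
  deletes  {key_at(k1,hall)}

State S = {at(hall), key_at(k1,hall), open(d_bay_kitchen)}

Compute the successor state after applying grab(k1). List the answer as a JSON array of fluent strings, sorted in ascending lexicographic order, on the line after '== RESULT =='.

Progress:
  pre ⊆ S: {at(hall), key_at(k1,hall)} ⊆ S  — applicable
  S \ del = {at(hall), open(d_bay_kitchen)}
  ∪ add   = {at(hall), have(k1), open(d_bay_kitchen)}

== RESULT ==
["at(hall)", "have(k1)", "open(d_bay_kitchen)"]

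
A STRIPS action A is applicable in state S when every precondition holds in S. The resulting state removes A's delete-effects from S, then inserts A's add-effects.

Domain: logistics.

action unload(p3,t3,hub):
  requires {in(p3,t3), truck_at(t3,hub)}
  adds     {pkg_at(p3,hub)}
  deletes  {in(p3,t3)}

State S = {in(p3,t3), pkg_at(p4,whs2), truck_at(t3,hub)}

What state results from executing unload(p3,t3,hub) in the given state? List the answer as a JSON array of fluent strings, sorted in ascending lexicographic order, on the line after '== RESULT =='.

Compute (S \ del) ∪ add:
  pre ⊆ S: {in(p3,t3), truck_at(t3,hub)} ⊆ S  — applicable
  S \ del = {pkg_at(p4,whs2), truck_at(t3,hub)}
  ∪ add   = {pkg_at(p3,hub), pkg_at(p4,whs2), truck_at(t3,hub)}

== RESULT ==
["pkg_at(p3,hub)", "pkg_at(p4,whs2)", "truck_at(t3,hub)"]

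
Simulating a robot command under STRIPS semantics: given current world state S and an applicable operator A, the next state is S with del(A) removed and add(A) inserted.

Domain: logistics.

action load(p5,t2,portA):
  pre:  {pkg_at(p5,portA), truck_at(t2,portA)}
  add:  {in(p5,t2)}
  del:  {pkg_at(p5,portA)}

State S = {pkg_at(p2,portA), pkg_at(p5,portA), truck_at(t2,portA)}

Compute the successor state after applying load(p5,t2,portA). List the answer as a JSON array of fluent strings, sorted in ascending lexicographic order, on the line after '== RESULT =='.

Progress:
  pre ⊆ S: {pkg_at(p5,portA), truck_at(t2,portA)} ⊆ S  — applicable
  S \ del = {pkg_at(p2,portA), truck_at(t2,portA)}
  ∪ add   = {in(p5,t2), pkg_at(p2,portA), truck_at(t2,portA)}

== RESULT ==
["in(p5,t2)", "pkg_at(p2,portA)", "truck_at(t2,portA)"]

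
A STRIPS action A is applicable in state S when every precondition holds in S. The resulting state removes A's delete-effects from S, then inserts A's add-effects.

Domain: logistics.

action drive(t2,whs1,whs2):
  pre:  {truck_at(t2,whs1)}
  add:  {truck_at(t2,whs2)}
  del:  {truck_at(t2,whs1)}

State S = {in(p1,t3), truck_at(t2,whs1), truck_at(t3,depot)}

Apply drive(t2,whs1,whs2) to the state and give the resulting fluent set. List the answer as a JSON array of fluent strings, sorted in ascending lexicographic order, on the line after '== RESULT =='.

Compute (S \ del) ∪ add:
  pre ⊆ S: {truck_at(t2,whs1)} ⊆ S  — applicable
  S \ del = {in(p1,t3), truck_at(t3,depot)}
  ∪ add   = {in(p1,t3), truck_at(t2,whs2), truck_at(t3,depot)}

== RESULT ==
["in(p1,t3)", "truck_at(t2,whs2)", "truck_at(t3,depot)"]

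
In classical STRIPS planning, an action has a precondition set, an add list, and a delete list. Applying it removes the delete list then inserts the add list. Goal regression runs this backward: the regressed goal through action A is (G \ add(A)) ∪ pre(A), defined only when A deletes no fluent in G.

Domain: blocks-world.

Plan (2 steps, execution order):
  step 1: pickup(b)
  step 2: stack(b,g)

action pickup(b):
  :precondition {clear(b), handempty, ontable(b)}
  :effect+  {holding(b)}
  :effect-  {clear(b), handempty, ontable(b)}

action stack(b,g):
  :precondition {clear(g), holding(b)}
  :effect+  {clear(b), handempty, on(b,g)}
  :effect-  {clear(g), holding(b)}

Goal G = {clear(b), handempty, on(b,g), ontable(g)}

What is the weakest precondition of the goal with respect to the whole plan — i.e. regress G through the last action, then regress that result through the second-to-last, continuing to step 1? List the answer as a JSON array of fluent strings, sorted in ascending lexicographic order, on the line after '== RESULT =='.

Work backward from the goal:
  through step 2 (stack(b,g)): drop {clear(b), handempty, on(b,g)}, keep {ontable(g)}, require {clear(g), holding(b)}
    → {clear(g), holding(b), ontable(g)}
  through step 1 (pickup(b)): drop {holding(b)}, keep {clear(g), ontable(g)}, require {clear(b), handempty, ontable(b)}
    → {clear(b), clear(g), handempty, ontable(b), ontable(g)}

== RESULT ==
["clear(b)", "clear(g)", "handempty", "ontable(b)", "ontable(g)"]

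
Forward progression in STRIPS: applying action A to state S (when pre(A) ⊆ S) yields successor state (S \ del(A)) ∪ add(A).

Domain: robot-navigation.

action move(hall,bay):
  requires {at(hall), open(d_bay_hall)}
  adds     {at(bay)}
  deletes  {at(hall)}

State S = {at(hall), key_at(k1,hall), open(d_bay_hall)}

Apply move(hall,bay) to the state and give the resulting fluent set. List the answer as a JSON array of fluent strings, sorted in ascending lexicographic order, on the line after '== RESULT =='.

Compute (S \ del) ∪ add:
  pre ⊆ S: {at(hall), open(d_bay_hall)} ⊆ S  — applicable
  S \ del = {key_at(k1,hall), open(d_bay_hall)}
  ∪ add   = {at(bay), key_at(k1,hall), open(d_bay_hall)}

== RESULT ==
["at(bay)", "key_at(k1,hall)", "open(d_bay_hall)"]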